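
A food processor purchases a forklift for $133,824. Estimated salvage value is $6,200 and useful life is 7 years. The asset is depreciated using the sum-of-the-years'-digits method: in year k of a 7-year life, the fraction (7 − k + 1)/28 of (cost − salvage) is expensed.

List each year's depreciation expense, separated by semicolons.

$31,906; $27,348; $22,790; $18,232; $13,674; $9,116; $4,558

Depreciable base = $133,824 − $6,200 = $127,624.
Sum of the years' digits = 7+6+5+4+3+2+1 = 28.
Year 1: $127,624 × 7/28 = $31,906. Book value $101,918.
Year 2: $127,624 × 6/28 = $27,348. Book value $74,570.
Year 3: $127,624 × 5/28 = $22,790. Book value $51,780.
Year 4: $127,624 × 4/28 = $18,232. Book value $33,548.
Year 5: $127,624 × 3/28 = $13,674. Book value $19,874.
Year 6: $127,624 × 2/28 = $9,116. Book value $10,758.
Year 7: $127,624 × 1/28 = $4,558. Book value $6,200.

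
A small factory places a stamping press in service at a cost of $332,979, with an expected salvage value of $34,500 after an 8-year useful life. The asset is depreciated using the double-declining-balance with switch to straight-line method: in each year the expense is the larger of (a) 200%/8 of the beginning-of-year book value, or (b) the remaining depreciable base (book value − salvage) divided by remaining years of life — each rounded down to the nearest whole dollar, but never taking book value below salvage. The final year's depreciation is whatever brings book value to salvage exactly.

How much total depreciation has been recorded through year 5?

Depreciable base = $332,979 − $34,500 = $298,479.
Year 1: DB = ⌊$332,979 × 200%/8⌋ = $83,244; SL = ⌊$298,479/8⌋ = $37,309 → take DB $83,244. Book value $249,735.
Year 2: DB = ⌊$249,735 × 200%/8⌋ = $62,433; SL = ⌊$215,235/7⌋ = $30,747 → take DB $62,433. Book value $187,302.
Year 3: DB = ⌊$187,302 × 200%/8⌋ = $46,825; SL = ⌊$152,802/6⌋ = $25,467 → take DB $46,825. Book value $140,477.
Year 4: DB = ⌊$140,477 × 200%/8⌋ = $35,119; SL = ⌊$105,977/5⌋ = $21,195 → take DB $35,119. Book value $105,358.
Year 5: DB = ⌊$105,358 × 200%/8⌋ = $26,339; SL = ⌊$70,858/4⌋ = $17,714 → take DB $26,339. Book value $79,019.
Accumulated through year 5 = $332,979 − $79,019 = $253,960.

$253,960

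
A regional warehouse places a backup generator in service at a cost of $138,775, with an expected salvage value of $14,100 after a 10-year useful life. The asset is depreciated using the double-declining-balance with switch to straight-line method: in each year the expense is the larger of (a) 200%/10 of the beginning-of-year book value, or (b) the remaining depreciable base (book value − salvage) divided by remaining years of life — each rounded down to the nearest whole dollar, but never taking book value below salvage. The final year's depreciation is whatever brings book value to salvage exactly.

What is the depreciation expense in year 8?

Depreciable base = $138,775 − $14,100 = $124,675.
Year 1: DB = ⌊$138,775 × 200%/10⌋ = $27,755; SL = ⌊$124,675/10⌋ = $12,467 → take DB $27,755. Book value $111,020.
Year 2: DB = ⌊$111,020 × 200%/10⌋ = $22,204; SL = ⌊$96,920/9⌋ = $10,768 → take DB $22,204. Book value $88,816.
Year 3: DB = ⌊$88,816 × 200%/10⌋ = $17,763; SL = ⌊$74,716/8⌋ = $9,339 → take DB $17,763. Book value $71,053.
Year 4: DB = ⌊$71,053 × 200%/10⌋ = $14,210; SL = ⌊$56,953/7⌋ = $8,136 → take DB $14,210. Book value $56,843.
Year 5: DB = ⌊$56,843 × 200%/10⌋ = $11,368; SL = ⌊$42,743/6⌋ = $7,123 → take DB $11,368. Book value $45,475.
Year 6: DB = ⌊$45,475 × 200%/10⌋ = $9,095; SL = ⌊$31,375/5⌋ = $6,275 → take DB $9,095. Book value $36,380.
Year 7: DB = ⌊$36,380 × 200%/10⌋ = $7,276; SL = ⌊$22,280/4⌋ = $5,570 → take DB $7,276. Book value $29,104.
Year 8: DB = ⌊$29,104 × 200%/10⌋ = $5,820; SL = ⌊$15,004/3⌋ = $5,001 → take DB $5,820. Book value $23,284.

$5,820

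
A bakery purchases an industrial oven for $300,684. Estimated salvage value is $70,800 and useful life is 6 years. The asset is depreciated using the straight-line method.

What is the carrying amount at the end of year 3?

$185,742

Depreciable base = $300,684 − $70,800 = $229,884.
Annual expense = $229,884 / 6 = $38,314.
End of year 1: book value $262,370.
End of year 2: book value $224,056.
End of year 3: book value $185,742.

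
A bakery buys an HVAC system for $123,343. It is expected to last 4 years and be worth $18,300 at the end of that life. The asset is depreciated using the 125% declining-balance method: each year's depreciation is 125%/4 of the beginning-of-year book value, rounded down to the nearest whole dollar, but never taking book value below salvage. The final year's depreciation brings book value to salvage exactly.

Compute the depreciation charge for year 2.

Depreciable base = $123,343 − $18,300 = $105,043.
Year 1: ⌊$123,343 × 125%/4⌋ = $38,544. Book value $84,799.
Year 2: ⌊$84,799 × 125%/4⌋ = $26,499. Book value $58,300.

$26,499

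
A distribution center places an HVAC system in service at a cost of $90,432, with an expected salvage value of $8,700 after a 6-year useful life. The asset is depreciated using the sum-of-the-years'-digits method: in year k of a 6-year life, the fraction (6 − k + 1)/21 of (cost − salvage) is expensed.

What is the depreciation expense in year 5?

$7,784

Depreciable base = $90,432 − $8,700 = $81,732.
Sum of the years' digits = 6+5+4+3+2+1 = 21.
Year 1: $81,732 × 6/21 = $23,352. Book value $67,080.
Year 2: $81,732 × 5/21 = $19,460. Book value $47,620.
Year 3: $81,732 × 4/21 = $15,568. Book value $32,052.
Year 4: $81,732 × 3/21 = $11,676. Book value $20,376.
Year 5: $81,732 × 2/21 = $7,784. Book value $12,592.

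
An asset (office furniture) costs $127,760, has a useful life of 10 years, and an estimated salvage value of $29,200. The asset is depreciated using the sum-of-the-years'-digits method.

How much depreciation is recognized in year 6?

Depreciable base = $127,760 − $29,200 = $98,560.
Sum of the years' digits = 10+9+8+7+6+5+4+3+2+1 = 55.
Year 1: $98,560 × 10/55 = $17,920. Book value $109,840.
Year 2: $98,560 × 9/55 = $16,128. Book value $93,712.
Year 3: $98,560 × 8/55 = $14,336. Book value $79,376.
Year 4: $98,560 × 7/55 = $12,544. Book value $66,832.
Year 5: $98,560 × 6/55 = $10,752. Book value $56,080.
Year 6: $98,560 × 5/55 = $8,960. Book value $47,120.

$8,960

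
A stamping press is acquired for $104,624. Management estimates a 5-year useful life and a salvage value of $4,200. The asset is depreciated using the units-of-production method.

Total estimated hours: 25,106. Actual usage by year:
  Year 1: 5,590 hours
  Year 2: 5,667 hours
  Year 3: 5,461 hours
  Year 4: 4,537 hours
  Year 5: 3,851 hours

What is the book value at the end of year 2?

Depreciable base = $104,624 − $4,200 = $100,424.
Rate = $100,424 / 25,106 hours = $4 per hour.
Year 1: 5,590 × $4 = $22,360. Book value $82,264.
Year 2: 5,667 × $4 = $22,668. Book value $59,596.

$59,596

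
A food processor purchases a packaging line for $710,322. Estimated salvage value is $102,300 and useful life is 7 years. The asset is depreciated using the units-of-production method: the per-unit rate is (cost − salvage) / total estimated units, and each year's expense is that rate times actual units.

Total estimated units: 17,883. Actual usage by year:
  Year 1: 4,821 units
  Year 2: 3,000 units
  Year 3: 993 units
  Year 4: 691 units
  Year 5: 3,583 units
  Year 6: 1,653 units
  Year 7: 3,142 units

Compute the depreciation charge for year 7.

$106,828

Depreciable base = $710,322 − $102,300 = $608,022.
Rate = $608,022 / 17,883 units = $34 per unit.
Year 1: 4,821 × $34 = $163,914. Book value $546,408.
Year 2: 3,000 × $34 = $102,000. Book value $444,408.
Year 3: 993 × $34 = $33,762. Book value $410,646.
Year 4: 691 × $34 = $23,494. Book value $387,152.
Year 5: 3,583 × $34 = $121,822. Book value $265,330.
Year 6: 1,653 × $34 = $56,202. Book value $209,128.
Year 7: 3,142 × $34 = $106,828. Book value $102,300.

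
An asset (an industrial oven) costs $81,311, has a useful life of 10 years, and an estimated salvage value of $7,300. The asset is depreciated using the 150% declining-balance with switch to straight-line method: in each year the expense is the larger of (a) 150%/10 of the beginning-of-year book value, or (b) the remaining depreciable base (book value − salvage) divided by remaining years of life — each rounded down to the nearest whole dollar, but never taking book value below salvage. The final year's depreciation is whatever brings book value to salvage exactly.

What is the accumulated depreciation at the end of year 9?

Depreciable base = $81,311 − $7,300 = $74,011.
Year 1: DB = ⌊$81,311 × 150%/10⌋ = $12,196; SL = ⌊$74,011/10⌋ = $7,401 → take DB $12,196. Book value $69,115.
Year 2: DB = ⌊$69,115 × 150%/10⌋ = $10,367; SL = ⌊$61,815/9⌋ = $6,868 → take DB $10,367. Book value $58,748.
Year 3: DB = ⌊$58,748 × 150%/10⌋ = $8,812; SL = ⌊$51,448/8⌋ = $6,431 → take DB $8,812. Book value $49,936.
Year 4: DB = ⌊$49,936 × 150%/10⌋ = $7,490; SL = ⌊$42,636/7⌋ = $6,090 → take DB $7,490. Book value $42,446.
Year 5: DB = ⌊$42,446 × 150%/10⌋ = $6,366; SL = ⌊$35,146/6⌋ = $5,857 → take DB $6,366. Book value $36,080.
Year 6: DB = ⌊$36,080 × 150%/10⌋ = $5,412; SL = ⌊$28,780/5⌋ = $5,756 → take SL $5,756. Book value $30,324.
Year 7: DB = ⌊$30,324 × 150%/10⌋ = $4,548; SL = ⌊$23,024/4⌋ = $5,756 → take SL $5,756. Book value $24,568.
Year 8: DB = ⌊$24,568 × 150%/10⌋ = $3,685; SL = ⌊$17,268/3⌋ = $5,756 → take SL $5,756. Book value $18,812.
Year 9: DB = ⌊$18,812 × 150%/10⌋ = $2,821; SL = ⌊$11,512/2⌋ = $5,756 → take SL $5,756. Book value $13,056.
Accumulated through year 9 = $81,311 − $13,056 = $68,255.

$68,255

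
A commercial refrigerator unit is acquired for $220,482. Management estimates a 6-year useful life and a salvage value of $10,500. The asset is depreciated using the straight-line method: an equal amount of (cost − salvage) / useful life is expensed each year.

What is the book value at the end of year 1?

Depreciable base = $220,482 − $10,500 = $209,982.
Annual expense = $209,982 / 6 = $34,997.
End of year 1: book value $185,485.

$185,485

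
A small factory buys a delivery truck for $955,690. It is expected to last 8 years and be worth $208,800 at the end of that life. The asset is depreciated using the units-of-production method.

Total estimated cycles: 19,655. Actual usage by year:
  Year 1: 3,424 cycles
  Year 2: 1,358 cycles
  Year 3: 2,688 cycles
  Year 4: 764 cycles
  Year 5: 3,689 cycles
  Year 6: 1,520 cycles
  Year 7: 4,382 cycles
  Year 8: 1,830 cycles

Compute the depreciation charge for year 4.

Depreciable base = $955,690 − $208,800 = $746,890.
Rate = $746,890 / 19,655 cycles = $38 per cycle.
Year 1: 3,424 × $38 = $130,112. Book value $825,578.
Year 2: 1,358 × $38 = $51,604. Book value $773,974.
Year 3: 2,688 × $38 = $102,144. Book value $671,830.
Year 4: 764 × $38 = $29,032. Book value $642,798.

$29,032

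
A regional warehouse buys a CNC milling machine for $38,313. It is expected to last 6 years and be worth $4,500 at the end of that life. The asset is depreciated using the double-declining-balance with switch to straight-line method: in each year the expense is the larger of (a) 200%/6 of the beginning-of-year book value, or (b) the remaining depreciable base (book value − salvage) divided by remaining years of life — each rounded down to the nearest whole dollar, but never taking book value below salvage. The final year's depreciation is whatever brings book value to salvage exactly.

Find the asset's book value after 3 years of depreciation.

Depreciable base = $38,313 − $4,500 = $33,813.
Year 1: DB = ⌊$38,313 × 200%/6⌋ = $12,771; SL = ⌊$33,813/6⌋ = $5,635 → take DB $12,771. Book value $25,542.
Year 2: DB = ⌊$25,542 × 200%/6⌋ = $8,514; SL = ⌊$21,042/5⌋ = $4,208 → take DB $8,514. Book value $17,028.
Year 3: DB = ⌊$17,028 × 200%/6⌋ = $5,676; SL = ⌊$12,528/4⌋ = $3,132 → take DB $5,676. Book value $11,352.

$11,352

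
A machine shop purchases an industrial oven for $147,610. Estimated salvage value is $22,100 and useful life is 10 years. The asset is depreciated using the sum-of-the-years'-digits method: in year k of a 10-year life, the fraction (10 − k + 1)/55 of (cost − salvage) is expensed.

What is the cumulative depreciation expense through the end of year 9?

Depreciable base = $147,610 − $22,100 = $125,510.
Sum of the years' digits = 10+9+8+7+6+5+4+3+2+1 = 55.
Year 1: $125,510 × 10/55 = $22,820. Book value $124,790.
Year 2: $125,510 × 9/55 = $20,538. Book value $104,252.
Year 3: $125,510 × 8/55 = $18,256. Book value $85,996.
Year 4: $125,510 × 7/55 = $15,974. Book value $70,022.
Year 5: $125,510 × 6/55 = $13,692. Book value $56,330.
Year 6: $125,510 × 5/55 = $11,410. Book value $44,920.
Year 7: $125,510 × 4/55 = $9,128. Book value $35,792.
Year 8: $125,510 × 3/55 = $6,846. Book value $28,946.
Year 9: $125,510 × 2/55 = $4,564. Book value $24,382.
Accumulated through year 9 = $147,610 − $24,382 = $123,228.

$123,228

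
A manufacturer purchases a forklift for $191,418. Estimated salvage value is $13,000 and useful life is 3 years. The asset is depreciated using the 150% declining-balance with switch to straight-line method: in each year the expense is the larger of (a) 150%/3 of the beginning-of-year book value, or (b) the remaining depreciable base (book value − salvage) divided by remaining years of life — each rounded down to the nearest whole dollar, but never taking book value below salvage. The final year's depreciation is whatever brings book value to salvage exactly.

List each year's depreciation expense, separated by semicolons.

Depreciable base = $191,418 − $13,000 = $178,418.
Year 1: DB = ⌊$191,418 × 150%/3⌋ = $95,709; SL = ⌊$178,418/3⌋ = $59,472 → take DB $95,709. Book value $95,709.
Year 2: DB = ⌊$95,709 × 150%/3⌋ = $47,854; SL = ⌊$82,709/2⌋ = $41,354 → take DB $47,854. Book value $47,855.
Year 3 (final): $47,855 − $13,000 = $34,855. Book value $13,000.

$95,709; $47,854; $34,855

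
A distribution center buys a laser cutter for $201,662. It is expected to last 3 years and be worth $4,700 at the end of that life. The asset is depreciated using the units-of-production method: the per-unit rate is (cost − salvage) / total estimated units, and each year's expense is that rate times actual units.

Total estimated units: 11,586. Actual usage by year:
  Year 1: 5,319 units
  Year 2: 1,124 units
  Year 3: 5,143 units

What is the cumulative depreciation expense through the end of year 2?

Depreciable base = $201,662 − $4,700 = $196,962.
Rate = $196,962 / 11,586 units = $17 per unit.
Year 1: 5,319 × $17 = $90,423. Book value $111,239.
Year 2: 1,124 × $17 = $19,108. Book value $92,131.
Accumulated through year 2 = $201,662 − $92,131 = $109,531.

$109,531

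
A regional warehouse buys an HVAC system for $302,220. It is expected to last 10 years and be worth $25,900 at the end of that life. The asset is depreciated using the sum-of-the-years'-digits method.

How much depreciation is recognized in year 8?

$15,072

Depreciable base = $302,220 − $25,900 = $276,320.
Sum of the years' digits = 10+9+8+7+6+5+4+3+2+1 = 55.
Year 1: $276,320 × 10/55 = $50,240. Book value $251,980.
Year 2: $276,320 × 9/55 = $45,216. Book value $206,764.
Year 3: $276,320 × 8/55 = $40,192. Book value $166,572.
Year 4: $276,320 × 7/55 = $35,168. Book value $131,404.
Year 5: $276,320 × 6/55 = $30,144. Book value $101,260.
Year 6: $276,320 × 5/55 = $25,120. Book value $76,140.
Year 7: $276,320 × 4/55 = $20,096. Book value $56,044.
Year 8: $276,320 × 3/55 = $15,072. Book value $40,972.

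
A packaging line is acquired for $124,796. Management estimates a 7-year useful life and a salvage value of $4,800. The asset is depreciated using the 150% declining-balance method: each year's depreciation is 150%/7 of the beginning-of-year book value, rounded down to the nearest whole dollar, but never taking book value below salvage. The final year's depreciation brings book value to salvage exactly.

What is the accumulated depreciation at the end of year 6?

Depreciable base = $124,796 − $4,800 = $119,996.
Year 1: ⌊$124,796 × 150%/7⌋ = $26,742. Book value $98,054.
Year 2: ⌊$98,054 × 150%/7⌋ = $21,011. Book value $77,043.
Year 3: ⌊$77,043 × 150%/7⌋ = $16,509. Book value $60,534.
Year 4: ⌊$60,534 × 150%/7⌋ = $12,971. Book value $47,563.
Year 5: ⌊$47,563 × 150%/7⌋ = $10,192. Book value $37,371.
Year 6: ⌊$37,371 × 150%/7⌋ = $8,008. Book value $29,363.
Accumulated through year 6 = $124,796 − $29,363 = $95,433.

$95,433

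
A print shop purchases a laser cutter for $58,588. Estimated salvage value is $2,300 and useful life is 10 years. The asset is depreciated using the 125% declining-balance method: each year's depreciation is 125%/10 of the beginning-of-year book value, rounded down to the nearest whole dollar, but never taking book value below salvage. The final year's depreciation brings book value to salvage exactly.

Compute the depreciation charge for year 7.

Depreciable base = $58,588 − $2,300 = $56,288.
Year 1: ⌊$58,588 × 125%/10⌋ = $7,323. Book value $51,265.
Year 2: ⌊$51,265 × 125%/10⌋ = $6,408. Book value $44,857.
Year 3: ⌊$44,857 × 125%/10⌋ = $5,607. Book value $39,250.
Year 4: ⌊$39,250 × 125%/10⌋ = $4,906. Book value $34,344.
Year 5: ⌊$34,344 × 125%/10⌋ = $4,293. Book value $30,051.
Year 6: ⌊$30,051 × 125%/10⌋ = $3,756. Book value $26,295.
Year 7: ⌊$26,295 × 125%/10⌋ = $3,286. Book value $23,009.

$3,286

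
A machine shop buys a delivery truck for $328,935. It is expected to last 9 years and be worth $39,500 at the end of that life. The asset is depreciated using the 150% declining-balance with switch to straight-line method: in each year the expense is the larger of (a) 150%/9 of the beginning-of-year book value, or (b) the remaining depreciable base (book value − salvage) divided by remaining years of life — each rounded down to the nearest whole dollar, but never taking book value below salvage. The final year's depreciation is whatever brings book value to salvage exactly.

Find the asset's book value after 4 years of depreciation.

Depreciable base = $328,935 − $39,500 = $289,435.
Year 1: DB = ⌊$328,935 × 150%/9⌋ = $54,822; SL = ⌊$289,435/9⌋ = $32,159 → take DB $54,822. Book value $274,113.
Year 2: DB = ⌊$274,113 × 150%/9⌋ = $45,685; SL = ⌊$234,613/8⌋ = $29,326 → take DB $45,685. Book value $228,428.
Year 3: DB = ⌊$228,428 × 150%/9⌋ = $38,071; SL = ⌊$188,928/7⌋ = $26,989 → take DB $38,071. Book value $190,357.
Year 4: DB = ⌊$190,357 × 150%/9⌋ = $31,726; SL = ⌊$150,857/6⌋ = $25,142 → take DB $31,726. Book value $158,631.

$158,631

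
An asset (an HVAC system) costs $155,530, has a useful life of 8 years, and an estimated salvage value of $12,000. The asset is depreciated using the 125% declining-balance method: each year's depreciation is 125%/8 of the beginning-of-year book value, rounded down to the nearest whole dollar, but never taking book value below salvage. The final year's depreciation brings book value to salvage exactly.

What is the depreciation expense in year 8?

Depreciable base = $155,530 − $12,000 = $143,530.
Year 1: ⌊$155,530 × 125%/8⌋ = $24,301. Book value $131,229.
Year 2: ⌊$131,229 × 125%/8⌋ = $20,504. Book value $110,725.
Year 3: ⌊$110,725 × 125%/8⌋ = $17,300. Book value $93,425.
Year 4: ⌊$93,425 × 125%/8⌋ = $14,597. Book value $78,828.
Year 5: ⌊$78,828 × 125%/8⌋ = $12,316. Book value $66,512.
Year 6: ⌊$66,512 × 125%/8⌋ = $10,392. Book value $56,120.
Year 7: ⌊$56,120 × 125%/8⌋ = $8,768. Book value $47,352.
Year 8 (final): $47,352 − $12,000 = $35,352. Book value $12,000.

$35,352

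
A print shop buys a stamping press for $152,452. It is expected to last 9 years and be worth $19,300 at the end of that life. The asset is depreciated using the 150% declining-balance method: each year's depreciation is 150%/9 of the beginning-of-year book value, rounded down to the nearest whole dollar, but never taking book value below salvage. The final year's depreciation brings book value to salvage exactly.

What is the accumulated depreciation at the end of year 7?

Depreciable base = $152,452 − $19,300 = $133,152.
Year 1: ⌊$152,452 × 150%/9⌋ = $25,408. Book value $127,044.
Year 2: ⌊$127,044 × 150%/9⌋ = $21,174. Book value $105,870.
Year 3: ⌊$105,870 × 150%/9⌋ = $17,645. Book value $88,225.
Year 4: ⌊$88,225 × 150%/9⌋ = $14,704. Book value $73,521.
Year 5: ⌊$73,521 × 150%/9⌋ = $12,253. Book value $61,268.
Year 6: ⌊$61,268 × 150%/9⌋ = $10,211. Book value $51,057.
Year 7: ⌊$51,057 × 150%/9⌋ = $8,509. Book value $42,548.
Accumulated through year 7 = $152,452 − $42,548 = $109,904.

$109,904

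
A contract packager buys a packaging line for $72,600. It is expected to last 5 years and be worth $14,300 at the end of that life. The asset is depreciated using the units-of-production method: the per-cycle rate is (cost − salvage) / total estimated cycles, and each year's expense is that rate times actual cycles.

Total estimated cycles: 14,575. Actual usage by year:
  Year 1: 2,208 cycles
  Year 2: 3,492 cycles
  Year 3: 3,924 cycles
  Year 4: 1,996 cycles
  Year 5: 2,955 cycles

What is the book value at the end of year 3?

Depreciable base = $72,600 − $14,300 = $58,300.
Rate = $58,300 / 14,575 cycles = $4 per cycle.
Year 1: 2,208 × $4 = $8,832. Book value $63,768.
Year 2: 3,492 × $4 = $13,968. Book value $49,800.
Year 3: 3,924 × $4 = $15,696. Book value $34,104.

$34,104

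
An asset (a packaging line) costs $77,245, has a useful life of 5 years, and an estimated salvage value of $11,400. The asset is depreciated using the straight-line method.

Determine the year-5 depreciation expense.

$13,169

Depreciable base = $77,245 − $11,400 = $65,845.
Annual expense = $65,845 / 5 = $13,169.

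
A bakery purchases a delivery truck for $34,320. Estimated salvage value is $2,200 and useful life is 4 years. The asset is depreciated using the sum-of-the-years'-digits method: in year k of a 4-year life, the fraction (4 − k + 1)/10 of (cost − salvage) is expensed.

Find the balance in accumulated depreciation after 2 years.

$22,484

Depreciable base = $34,320 − $2,200 = $32,120.
Sum of the years' digits = 4+3+2+1 = 10.
Year 1: $32,120 × 4/10 = $12,848. Book value $21,472.
Year 2: $32,120 × 3/10 = $9,636. Book value $11,836.
Accumulated through year 2 = $34,320 − $11,836 = $22,484.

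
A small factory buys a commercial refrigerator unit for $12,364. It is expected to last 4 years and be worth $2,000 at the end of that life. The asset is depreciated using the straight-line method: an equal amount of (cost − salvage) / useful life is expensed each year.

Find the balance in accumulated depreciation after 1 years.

Depreciable base = $12,364 − $2,000 = $10,364.
Annual expense = $10,364 / 4 = $2,591.
End of year 1: book value $9,773.
Accumulated through year 1 = $12,364 − $9,773 = $2,591.

$2,591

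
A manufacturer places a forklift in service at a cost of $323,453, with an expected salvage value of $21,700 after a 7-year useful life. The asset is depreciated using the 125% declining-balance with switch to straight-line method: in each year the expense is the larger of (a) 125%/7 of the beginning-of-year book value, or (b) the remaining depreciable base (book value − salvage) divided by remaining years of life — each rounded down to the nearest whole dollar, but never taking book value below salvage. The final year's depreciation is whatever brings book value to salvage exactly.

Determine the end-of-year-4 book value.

$139,630

Depreciable base = $323,453 − $21,700 = $301,753.
Year 1: DB = ⌊$323,453 × 125%/7⌋ = $57,759; SL = ⌊$301,753/7⌋ = $43,107 → take DB $57,759. Book value $265,694.
Year 2: DB = ⌊$265,694 × 125%/7⌋ = $47,445; SL = ⌊$243,994/6⌋ = $40,665 → take DB $47,445. Book value $218,249.
Year 3: DB = ⌊$218,249 × 125%/7⌋ = $38,973; SL = ⌊$196,549/5⌋ = $39,309 → take SL $39,309. Book value $178,940.
Year 4: DB = ⌊$178,940 × 125%/7⌋ = $31,953; SL = ⌊$157,240/4⌋ = $39,310 → take SL $39,310. Book value $139,630.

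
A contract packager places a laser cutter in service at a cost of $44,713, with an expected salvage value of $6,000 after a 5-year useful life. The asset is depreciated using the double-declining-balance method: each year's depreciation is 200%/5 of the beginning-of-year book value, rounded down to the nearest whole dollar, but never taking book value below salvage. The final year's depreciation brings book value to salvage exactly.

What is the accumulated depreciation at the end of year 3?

Depreciable base = $44,713 − $6,000 = $38,713.
Year 1: ⌊$44,713 × 200%/5⌋ = $17,885. Book value $26,828.
Year 2: ⌊$26,828 × 200%/5⌋ = $10,731. Book value $16,097.
Year 3: ⌊$16,097 × 200%/5⌋ = $6,438. Book value $9,659.
Accumulated through year 3 = $44,713 − $9,659 = $35,054.

$35,054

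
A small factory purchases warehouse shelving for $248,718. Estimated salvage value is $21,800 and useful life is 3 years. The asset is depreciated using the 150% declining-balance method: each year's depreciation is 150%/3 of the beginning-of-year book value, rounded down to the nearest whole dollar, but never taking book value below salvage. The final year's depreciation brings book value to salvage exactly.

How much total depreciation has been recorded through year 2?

Depreciable base = $248,718 − $21,800 = $226,918.
Year 1: ⌊$248,718 × 150%/3⌋ = $124,359. Book value $124,359.
Year 2: ⌊$124,359 × 150%/3⌋ = $62,179. Book value $62,180.
Accumulated through year 2 = $248,718 − $62,180 = $186,538.

$186,538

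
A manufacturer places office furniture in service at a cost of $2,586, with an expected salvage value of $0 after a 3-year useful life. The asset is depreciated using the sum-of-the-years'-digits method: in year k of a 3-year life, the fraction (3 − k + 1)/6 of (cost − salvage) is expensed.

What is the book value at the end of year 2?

Depreciable base = $2,586 − $0 = $2,586.
Sum of the years' digits = 3+2+1 = 6.
Year 1: $2,586 × 3/6 = $1,293. Book value $1,293.
Year 2: $2,586 × 2/6 = $862. Book value $431.

$431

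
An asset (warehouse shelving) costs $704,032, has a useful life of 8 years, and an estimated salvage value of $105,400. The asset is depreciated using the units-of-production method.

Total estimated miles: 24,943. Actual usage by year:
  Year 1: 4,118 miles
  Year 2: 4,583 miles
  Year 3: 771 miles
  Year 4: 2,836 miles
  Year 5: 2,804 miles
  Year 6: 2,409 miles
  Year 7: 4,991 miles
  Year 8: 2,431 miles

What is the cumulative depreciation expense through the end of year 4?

Depreciable base = $704,032 − $105,400 = $598,632.
Rate = $598,632 / 24,943 miles = $24 per mile.
Year 1: 4,118 × $24 = $98,832. Book value $605,200.
Year 2: 4,583 × $24 = $109,992. Book value $495,208.
Year 3: 771 × $24 = $18,504. Book value $476,704.
Year 4: 2,836 × $24 = $68,064. Book value $408,640.
Accumulated through year 4 = $704,032 − $408,640 = $295,392.

$295,392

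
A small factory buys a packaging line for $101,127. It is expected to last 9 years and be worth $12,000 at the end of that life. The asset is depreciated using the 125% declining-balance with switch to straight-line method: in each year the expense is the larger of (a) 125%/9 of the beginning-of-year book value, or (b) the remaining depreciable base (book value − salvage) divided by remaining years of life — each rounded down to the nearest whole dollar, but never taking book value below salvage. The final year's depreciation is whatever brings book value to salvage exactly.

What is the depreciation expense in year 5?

$8,721

Depreciable base = $101,127 − $12,000 = $89,127.
Year 1: DB = ⌊$101,127 × 125%/9⌋ = $14,045; SL = ⌊$89,127/9⌋ = $9,903 → take DB $14,045. Book value $87,082.
Year 2: DB = ⌊$87,082 × 125%/9⌋ = $12,094; SL = ⌊$75,082/8⌋ = $9,385 → take DB $12,094. Book value $74,988.
Year 3: DB = ⌊$74,988 × 125%/9⌋ = $10,415; SL = ⌊$62,988/7⌋ = $8,998 → take DB $10,415. Book value $64,573.
Year 4: DB = ⌊$64,573 × 125%/9⌋ = $8,968; SL = ⌊$52,573/6⌋ = $8,762 → take DB $8,968. Book value $55,605.
Year 5: DB = ⌊$55,605 × 125%/9⌋ = $7,722; SL = ⌊$43,605/5⌋ = $8,721 → take SL $8,721. Book value $46,884.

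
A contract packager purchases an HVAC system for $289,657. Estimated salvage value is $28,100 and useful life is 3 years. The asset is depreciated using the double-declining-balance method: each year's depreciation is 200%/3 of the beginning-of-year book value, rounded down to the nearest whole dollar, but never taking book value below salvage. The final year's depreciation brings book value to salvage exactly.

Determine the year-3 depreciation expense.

$4,085

Depreciable base = $289,657 − $28,100 = $261,557.
Year 1: ⌊$289,657 × 200%/3⌋ = $193,104. Book value $96,553.
Year 2: ⌊$96,553 × 200%/3⌋ = $64,368. Book value $32,185.
Year 3 (final): $32,185 − $28,100 = $4,085. Book value $28,100.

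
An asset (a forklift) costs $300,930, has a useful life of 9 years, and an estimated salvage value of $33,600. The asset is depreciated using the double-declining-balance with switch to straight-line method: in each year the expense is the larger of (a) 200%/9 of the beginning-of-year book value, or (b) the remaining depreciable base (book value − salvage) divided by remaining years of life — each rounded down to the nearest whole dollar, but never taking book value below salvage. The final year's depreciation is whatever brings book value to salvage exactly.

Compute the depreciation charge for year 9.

$6,703

Depreciable base = $300,930 − $33,600 = $267,330.
Year 1: DB = ⌊$300,930 × 200%/9⌋ = $66,873; SL = ⌊$267,330/9⌋ = $29,703 → take DB $66,873. Book value $234,057.
Year 2: DB = ⌊$234,057 × 200%/9⌋ = $52,012; SL = ⌊$200,457/8⌋ = $25,057 → take DB $52,012. Book value $182,045.
Year 3: DB = ⌊$182,045 × 200%/9⌋ = $40,454; SL = ⌊$148,445/7⌋ = $21,206 → take DB $40,454. Book value $141,591.
Year 4: DB = ⌊$141,591 × 200%/9⌋ = $31,464; SL = ⌊$107,991/6⌋ = $17,998 → take DB $31,464. Book value $110,127.
Year 5: DB = ⌊$110,127 × 200%/9⌋ = $24,472; SL = ⌊$76,527/5⌋ = $15,305 → take DB $24,472. Book value $85,655.
Year 6: DB = ⌊$85,655 × 200%/9⌋ = $19,034; SL = ⌊$52,055/4⌋ = $13,013 → take DB $19,034. Book value $66,621.
Year 7: DB = ⌊$66,621 × 200%/9⌋ = $14,804; SL = ⌊$33,021/3⌋ = $11,007 → take DB $14,804. Book value $51,817.
Year 8: DB = ⌊$51,817 × 200%/9⌋ = $11,514; SL = ⌊$18,217/2⌋ = $9,108 → take DB $11,514. Book value $40,303.
Year 9 (final): $40,303 − $33,600 = $6,703. Book value $33,600.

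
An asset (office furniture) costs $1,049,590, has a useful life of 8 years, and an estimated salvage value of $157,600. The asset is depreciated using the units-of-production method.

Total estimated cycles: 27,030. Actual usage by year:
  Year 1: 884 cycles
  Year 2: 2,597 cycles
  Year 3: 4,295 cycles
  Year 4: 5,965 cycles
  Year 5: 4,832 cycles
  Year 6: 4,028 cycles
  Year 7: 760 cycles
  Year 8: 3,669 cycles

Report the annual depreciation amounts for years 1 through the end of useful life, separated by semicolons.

Depreciable base = $1,049,590 − $157,600 = $891,990.
Rate = $891,990 / 27,030 cycles = $33 per cycle.
Year 1: 884 × $33 = $29,172. Book value $1,020,418.
Year 2: 2,597 × $33 = $85,701. Book value $934,717.
Year 3: 4,295 × $33 = $141,735. Book value $792,982.
Year 4: 5,965 × $33 = $196,845. Book value $596,137.
Year 5: 4,832 × $33 = $159,456. Book value $436,681.
Year 6: 4,028 × $33 = $132,924. Book value $303,757.
Year 7: 760 × $33 = $25,080. Book value $278,677.
Year 8: 3,669 × $33 = $121,077. Book value $157,600.

$29,172; $85,701; $141,735; $196,845; $159,456; $132,924; $25,080; $121,077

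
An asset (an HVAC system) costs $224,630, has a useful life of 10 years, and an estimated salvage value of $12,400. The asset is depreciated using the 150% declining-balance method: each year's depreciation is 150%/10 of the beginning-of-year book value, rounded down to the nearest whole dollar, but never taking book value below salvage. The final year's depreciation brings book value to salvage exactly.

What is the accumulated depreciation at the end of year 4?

Depreciable base = $224,630 − $12,400 = $212,230.
Year 1: ⌊$224,630 × 150%/10⌋ = $33,694. Book value $190,936.
Year 2: ⌊$190,936 × 150%/10⌋ = $28,640. Book value $162,296.
Year 3: ⌊$162,296 × 150%/10⌋ = $24,344. Book value $137,952.
Year 4: ⌊$137,952 × 150%/10⌋ = $20,692. Book value $117,260.
Accumulated through year 4 = $224,630 − $117,260 = $107,370.

$107,370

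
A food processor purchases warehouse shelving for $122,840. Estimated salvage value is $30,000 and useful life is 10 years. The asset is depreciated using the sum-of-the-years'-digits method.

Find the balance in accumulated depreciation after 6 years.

$75,960

Depreciable base = $122,840 − $30,000 = $92,840.
Sum of the years' digits = 10+9+8+7+6+5+4+3+2+1 = 55.
Year 1: $92,840 × 10/55 = $16,880. Book value $105,960.
Year 2: $92,840 × 9/55 = $15,192. Book value $90,768.
Year 3: $92,840 × 8/55 = $13,504. Book value $77,264.
Year 4: $92,840 × 7/55 = $11,816. Book value $65,448.
Year 5: $92,840 × 6/55 = $10,128. Book value $55,320.
Year 6: $92,840 × 5/55 = $8,440. Book value $46,880.
Accumulated through year 6 = $122,840 − $46,880 = $75,960.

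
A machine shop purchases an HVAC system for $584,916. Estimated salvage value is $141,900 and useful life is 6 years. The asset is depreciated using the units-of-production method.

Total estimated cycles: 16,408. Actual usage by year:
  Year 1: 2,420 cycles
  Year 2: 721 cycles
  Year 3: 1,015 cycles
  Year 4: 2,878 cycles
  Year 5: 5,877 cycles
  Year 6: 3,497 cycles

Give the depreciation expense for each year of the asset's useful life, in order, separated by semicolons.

Depreciable base = $584,916 − $141,900 = $443,016.
Rate = $443,016 / 16,408 cycles = $27 per cycle.
Year 1: 2,420 × $27 = $65,340. Book value $519,576.
Year 2: 721 × $27 = $19,467. Book value $500,109.
Year 3: 1,015 × $27 = $27,405. Book value $472,704.
Year 4: 2,878 × $27 = $77,706. Book value $394,998.
Year 5: 5,877 × $27 = $158,679. Book value $236,319.
Year 6: 3,497 × $27 = $94,419. Book value $141,900.

$65,340; $19,467; $27,405; $77,706; $158,679; $94,419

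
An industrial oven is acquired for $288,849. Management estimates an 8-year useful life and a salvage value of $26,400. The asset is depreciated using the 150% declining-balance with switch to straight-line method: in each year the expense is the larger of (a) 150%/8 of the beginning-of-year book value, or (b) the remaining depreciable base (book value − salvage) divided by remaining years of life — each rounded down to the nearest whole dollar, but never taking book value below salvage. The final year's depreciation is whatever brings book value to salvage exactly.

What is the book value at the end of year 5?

$101,013

Depreciable base = $288,849 − $26,400 = $262,449.
Year 1: DB = ⌊$288,849 × 150%/8⌋ = $54,159; SL = ⌊$262,449/8⌋ = $32,806 → take DB $54,159. Book value $234,690.
Year 2: DB = ⌊$234,690 × 150%/8⌋ = $44,004; SL = ⌊$208,290/7⌋ = $29,755 → take DB $44,004. Book value $190,686.
Year 3: DB = ⌊$190,686 × 150%/8⌋ = $35,753; SL = ⌊$164,286/6⌋ = $27,381 → take DB $35,753. Book value $154,933.
Year 4: DB = ⌊$154,933 × 150%/8⌋ = $29,049; SL = ⌊$128,533/5⌋ = $25,706 → take DB $29,049. Book value $125,884.
Year 5: DB = ⌊$125,884 × 150%/8⌋ = $23,603; SL = ⌊$99,484/4⌋ = $24,871 → take SL $24,871. Book value $101,013.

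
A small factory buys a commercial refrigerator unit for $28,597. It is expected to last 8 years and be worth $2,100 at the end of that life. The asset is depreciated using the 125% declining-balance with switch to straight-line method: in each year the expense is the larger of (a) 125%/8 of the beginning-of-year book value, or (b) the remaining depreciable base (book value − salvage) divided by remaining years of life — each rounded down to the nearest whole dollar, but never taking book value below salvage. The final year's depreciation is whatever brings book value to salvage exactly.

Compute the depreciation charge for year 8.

$3,016

Depreciable base = $28,597 − $2,100 = $26,497.
Year 1: DB = ⌊$28,597 × 125%/8⌋ = $4,468; SL = ⌊$26,497/8⌋ = $3,312 → take DB $4,468. Book value $24,129.
Year 2: DB = ⌊$24,129 × 125%/8⌋ = $3,770; SL = ⌊$22,029/7⌋ = $3,147 → take DB $3,770. Book value $20,359.
Year 3: DB = ⌊$20,359 × 125%/8⌋ = $3,181; SL = ⌊$18,259/6⌋ = $3,043 → take DB $3,181. Book value $17,178.
Year 4: DB = ⌊$17,178 × 125%/8⌋ = $2,684; SL = ⌊$15,078/5⌋ = $3,015 → take SL $3,015. Book value $14,163.
Year 5: DB = ⌊$14,163 × 125%/8⌋ = $2,212; SL = ⌊$12,063/4⌋ = $3,015 → take SL $3,015. Book value $11,148.
Year 6: DB = ⌊$11,148 × 125%/8⌋ = $1,741; SL = ⌊$9,048/3⌋ = $3,016 → take SL $3,016. Book value $8,132.
Year 7: DB = ⌊$8,132 × 125%/8⌋ = $1,270; SL = ⌊$6,032/2⌋ = $3,016 → take SL $3,016. Book value $5,116.
Year 8 (final): $5,116 − $2,100 = $3,016. Book value $2,100.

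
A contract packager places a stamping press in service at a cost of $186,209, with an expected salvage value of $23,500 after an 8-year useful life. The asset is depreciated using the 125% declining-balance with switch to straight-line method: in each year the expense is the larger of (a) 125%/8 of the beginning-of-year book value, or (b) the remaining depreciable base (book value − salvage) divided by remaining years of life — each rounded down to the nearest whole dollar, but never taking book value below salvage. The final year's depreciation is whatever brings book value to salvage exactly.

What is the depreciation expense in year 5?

Depreciable base = $186,209 − $23,500 = $162,709.
Year 1: DB = ⌊$186,209 × 125%/8⌋ = $29,095; SL = ⌊$162,709/8⌋ = $20,338 → take DB $29,095. Book value $157,114.
Year 2: DB = ⌊$157,114 × 125%/8⌋ = $24,549; SL = ⌊$133,614/7⌋ = $19,087 → take DB $24,549. Book value $132,565.
Year 3: DB = ⌊$132,565 × 125%/8⌋ = $20,713; SL = ⌊$109,065/6⌋ = $18,177 → take DB $20,713. Book value $111,852.
Year 4: DB = ⌊$111,852 × 125%/8⌋ = $17,476; SL = ⌊$88,352/5⌋ = $17,670 → take SL $17,670. Book value $94,182.
Year 5: DB = ⌊$94,182 × 125%/8⌋ = $14,715; SL = ⌊$70,682/4⌋ = $17,670 → take SL $17,670. Book value $76,512.

$17,670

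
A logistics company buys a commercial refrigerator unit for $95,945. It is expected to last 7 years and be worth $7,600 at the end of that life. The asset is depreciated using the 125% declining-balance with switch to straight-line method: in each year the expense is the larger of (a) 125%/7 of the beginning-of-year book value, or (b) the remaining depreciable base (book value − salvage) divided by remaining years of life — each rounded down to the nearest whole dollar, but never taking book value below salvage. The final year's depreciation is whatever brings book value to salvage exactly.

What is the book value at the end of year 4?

$41,785

Depreciable base = $95,945 − $7,600 = $88,345.
Year 1: DB = ⌊$95,945 × 125%/7⌋ = $17,133; SL = ⌊$88,345/7⌋ = $12,620 → take DB $17,133. Book value $78,812.
Year 2: DB = ⌊$78,812 × 125%/7⌋ = $14,073; SL = ⌊$71,212/6⌋ = $11,868 → take DB $14,073. Book value $64,739.
Year 3: DB = ⌊$64,739 × 125%/7⌋ = $11,560; SL = ⌊$57,139/5⌋ = $11,427 → take DB $11,560. Book value $53,179.
Year 4: DB = ⌊$53,179 × 125%/7⌋ = $9,496; SL = ⌊$45,579/4⌋ = $11,394 → take SL $11,394. Book value $41,785.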